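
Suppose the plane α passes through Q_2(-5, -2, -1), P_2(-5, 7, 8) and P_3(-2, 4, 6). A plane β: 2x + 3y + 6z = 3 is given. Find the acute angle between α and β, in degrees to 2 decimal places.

76.74

Q_2P_2 = (0, 9, 9), Q_2P_3 = (3, 6, 7); a normal to α is Q_2P_2 × Q_2P_3 = (9, 27, -27).
Using Q_2: α has equation 9x + 27y - 27z = -72.
cos θ = |n₁·n₂| / (|n₁||n₂|) = |-63| / (√1539 · √49).
θ = arccos(0.22942) ≈ 76.74°.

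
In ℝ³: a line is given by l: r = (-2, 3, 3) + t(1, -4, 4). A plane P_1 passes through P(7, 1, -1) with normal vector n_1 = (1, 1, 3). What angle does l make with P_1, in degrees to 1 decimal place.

28.2

P_1: n_1·r = n_1·P gives x + y + 3z = 5.
sin θ = |n·v| / (|n||v|) = |9| / (√11 · √33) = 0.47238.
θ ≈ 28.2°.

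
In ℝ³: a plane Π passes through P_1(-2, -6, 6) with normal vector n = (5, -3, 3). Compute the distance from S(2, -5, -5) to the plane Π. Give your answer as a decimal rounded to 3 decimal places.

Π: n·r = n·P_1 gives 5x - 3y + 3z = 26.
n·S − d = (5)·(2) + (-3)·(-5) + (3)·(-5) − 26 = -16; |n| = √43.
Distance = |-16| / √43 = 16/√43 ≈ 2.440.

2.440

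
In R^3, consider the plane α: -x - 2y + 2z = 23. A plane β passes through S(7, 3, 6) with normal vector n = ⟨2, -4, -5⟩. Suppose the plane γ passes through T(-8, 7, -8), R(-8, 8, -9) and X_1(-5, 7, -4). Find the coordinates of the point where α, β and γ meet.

β: n·r = n·S gives 2x - 4y - 5z = -28.
TR = (0, 1, -1), TX_1 = (3, 0, 4); a normal to γ is TR × TX_1 = (4, -3, -3).
Using T: γ has equation 4x - 3y - 3z = -29.
Solving the 3×3 linear system -x - 2y + 2z = 23, 2x - 4y - 5z = -28, 4x - 3y - 3z = -29 (e.g. by elimination or Cramer's rule, determinant = 51) gives (-5, -3, 6).

(-5, -3, 6)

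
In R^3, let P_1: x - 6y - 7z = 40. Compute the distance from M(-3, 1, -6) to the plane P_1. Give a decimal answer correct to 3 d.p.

0.755

n·M − d = (1)·(-3) + (-6)·(1) + (-7)·(-6) − 40 = -7; |n| = √86.
Distance = |-7| / √86 = 7/√86 ≈ 0.755.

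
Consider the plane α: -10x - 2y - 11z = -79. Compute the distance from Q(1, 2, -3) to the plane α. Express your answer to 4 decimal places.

n·Q − d = (-10)·(1) + (-2)·(2) + (-11)·(-3) − (-79) = 98; |n| = √225.
Distance = |98| / √225 = 98/√225 ≈ 6.5333.

6.5333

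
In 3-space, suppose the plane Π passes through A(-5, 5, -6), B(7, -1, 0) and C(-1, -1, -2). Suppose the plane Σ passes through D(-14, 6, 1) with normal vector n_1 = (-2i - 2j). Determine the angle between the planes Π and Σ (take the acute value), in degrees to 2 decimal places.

81.12

AB = (12, -6, 6), AC = (4, -6, 4); a normal to Π is AB × AC = (12, -24, -48).
Using A: Π has equation 12x - 24y - 48z = 108.
Σ: n_1·r = n_1·D gives -2x - 2y = 16.
cos θ = |n₁·n₂| / (|n₁||n₂|) = |24| / (√3024 · √8).
θ = arccos(0.15430) ≈ 81.12°.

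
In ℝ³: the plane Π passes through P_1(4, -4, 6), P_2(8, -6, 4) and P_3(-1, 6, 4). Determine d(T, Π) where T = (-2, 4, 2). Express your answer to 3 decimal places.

P_1P_2 = (4, -2, -2), P_1P_3 = (-5, 10, -2); a normal to Π is P_1P_2 × P_1P_3 = (24, 18, 30).
Using P_1: Π has equation 24x + 18y + 30z = 204.
n·T − d = (24)·(-2) + (18)·(4) + (30)·(2) − 204 = -120; |n| = √1800.
Distance = |-120| / √1800 = 120/√1800 ≈ 2.828.

2.828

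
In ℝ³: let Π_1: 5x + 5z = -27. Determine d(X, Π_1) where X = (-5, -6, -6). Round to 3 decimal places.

3.960

n·X − d = (5)·(-5) + (0)·(-6) + (5)·(-6) − (-27) = -28; |n| = √50.
Distance = |-28| / √50 = 28/√50 ≈ 3.960.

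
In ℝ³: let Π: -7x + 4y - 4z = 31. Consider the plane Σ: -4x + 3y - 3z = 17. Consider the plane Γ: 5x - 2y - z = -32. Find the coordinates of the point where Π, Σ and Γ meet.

(-5, 2, 3)

Solving the 3×3 linear system -7x + 4y - 4z = 31, -4x + 3y - 3z = 17, 5x - 2y - z = -32 (e.g. by elimination or Cramer's rule, determinant = 15) gives (-5, 2, 3).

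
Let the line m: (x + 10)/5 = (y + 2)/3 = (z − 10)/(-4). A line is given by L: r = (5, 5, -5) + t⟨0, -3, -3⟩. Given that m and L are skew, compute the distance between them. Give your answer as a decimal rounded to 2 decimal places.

m has direction (5, 3, -4) through (-10, -2, 10).
Common perpendicular direction n = (5, 3, -4) × (0, -3, -3) = (-21, 15, -15).
With w = (5, 5, -5) − (-10, -2, 10) = (15, 7, -15), w · n = 15.
Distance = |w · n| / |n| = |15| / √891 ≈ 0.50.

0.50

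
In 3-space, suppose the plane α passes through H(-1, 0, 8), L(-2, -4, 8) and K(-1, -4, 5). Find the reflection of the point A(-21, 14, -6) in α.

(27, 2, 10)

HL = (-1, -4, 0), HK = (0, -4, -3); a normal to α is HL × HK = (12, -3, 4).
Using H: α has equation 12x - 3y + 4z = 20.
λ = (n·A − d)/|n|² = (-318 − 20)/169 = -2.
Reflection = A − 2λn = (-21, 14, -6) − (-4)·(12, -3, 4) = (27, 2, 10).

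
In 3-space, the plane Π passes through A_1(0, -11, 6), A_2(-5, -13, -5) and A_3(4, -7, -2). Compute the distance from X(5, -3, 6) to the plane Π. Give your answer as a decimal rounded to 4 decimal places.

3.5796

A_1A_2 = (-5, -2, -11), A_1A_3 = (4, 4, -8); a normal to Π is A_1A_2 × A_1A_3 = (60, -84, -12).
Using A_1: Π has equation 60x - 84y - 12z = 852.
n·X − d = (60)·(5) + (-84)·(-3) + (-12)·(6) − 852 = -372; |n| = √10800.
Distance = |-372| / √10800 = 372/√10800 ≈ 3.5796.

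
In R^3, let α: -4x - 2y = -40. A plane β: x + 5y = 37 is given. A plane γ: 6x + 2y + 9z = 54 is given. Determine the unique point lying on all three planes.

(7, 6, 0)

Solving the 3×3 linear system -4x - 2y = -40, x + 5y = 37, 6x + 2y + 9z = 54 (e.g. by elimination or Cramer's rule, determinant = -162) gives (7, 6, 0).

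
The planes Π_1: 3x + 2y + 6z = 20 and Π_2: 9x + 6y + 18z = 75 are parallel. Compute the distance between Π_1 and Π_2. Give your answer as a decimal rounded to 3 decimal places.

0.714

Rescale Π_2 by 1/3: 3x + 2y + 6z = 25. Then distance = |20 − 25| / √49 ≈ 0.714.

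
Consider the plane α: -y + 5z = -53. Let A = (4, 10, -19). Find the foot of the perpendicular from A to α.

(4, 8, -9)

Foot = A − λn with λ = (n·A − d)/|n|² = (-105 − (-53))/26 = -2.
Foot = (4, 10, -19) − (-2)·(0, -1, 5) = (4, 8, -9).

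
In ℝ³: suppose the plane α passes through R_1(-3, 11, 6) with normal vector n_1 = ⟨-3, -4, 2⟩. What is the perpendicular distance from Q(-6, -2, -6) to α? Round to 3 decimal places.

6.871

α: n_1·r = n_1·R_1 gives -3x - 4y + 2z = -23.
n·Q − d = (-3)·(-6) + (-4)·(-2) + (2)·(-6) − (-23) = 37; |n| = √29.
Distance = |37| / √29 = 37/√29 ≈ 6.871.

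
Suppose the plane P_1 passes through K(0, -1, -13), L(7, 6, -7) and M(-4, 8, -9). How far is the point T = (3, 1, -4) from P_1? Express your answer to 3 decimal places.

5.899

KL = (7, 7, 6), KM = (-4, 9, 4); a normal to P_1 is KL × KM = (-26, -52, 91).
Using K: P_1 has equation -26x - 52y + 91z = -1131.
n·T − d = (-26)·(3) + (-52)·(1) + (91)·(-4) − (-1131) = 637; |n| = √11661.
Distance = |637| / √11661 = 637/√11661 ≈ 5.899.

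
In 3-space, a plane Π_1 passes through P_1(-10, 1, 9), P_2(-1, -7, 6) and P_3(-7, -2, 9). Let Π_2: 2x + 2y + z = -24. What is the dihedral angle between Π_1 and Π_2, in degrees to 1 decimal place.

6.2

P_1P_2 = (9, -8, -3), P_1P_3 = (3, -3, 0); a normal to Π_1 is P_1P_2 × P_1P_3 = (-9, -9, -3).
Using P_1: Π_1 has equation -9x - 9y - 3z = 54.
cos θ = |n₁·n₂| / (|n₁||n₂|) = |-39| / (√171 · √9).
θ = arccos(0.99413) ≈ 6.2°.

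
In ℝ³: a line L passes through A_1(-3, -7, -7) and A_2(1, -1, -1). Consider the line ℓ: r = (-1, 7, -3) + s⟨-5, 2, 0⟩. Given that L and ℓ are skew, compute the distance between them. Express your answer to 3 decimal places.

5.854

A direction vector for L is A_2 − A_1 = (4, 6, 6).
Common perpendicular direction n = (4, 6, 6) × (-5, 2, 0) = (-12, -30, 38).
With w = (-1, 7, -3) − (-3, -7, -7) = (2, 14, 4), w · n = -292.
Distance = |w · n| / |n| = |-292| / √2488 ≈ 5.854.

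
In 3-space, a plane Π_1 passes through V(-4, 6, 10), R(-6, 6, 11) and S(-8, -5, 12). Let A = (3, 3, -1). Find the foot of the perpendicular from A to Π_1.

VR = (-2, 0, 1), VS = (-4, -11, 2); a normal to Π_1 is VR × VS = (11, 0, 22).
Using V: Π_1 has equation 11x + 22z = 176.
Foot = A − λn with λ = (n·A − d)/|n|² = (11 − 176)/605 = -3/11.
Foot = (3, 3, -1) − (-3/11)·(11, 0, 22) = (6, 3, 5).

(6, 3, 5)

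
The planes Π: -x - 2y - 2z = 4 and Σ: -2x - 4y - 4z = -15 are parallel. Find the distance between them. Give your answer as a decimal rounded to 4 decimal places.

Rescale Σ by 1/2: -x - 2y - 2z = -15/2. Then distance = |4 − (-15/2)| / √9 ≈ 3.8333.

3.8333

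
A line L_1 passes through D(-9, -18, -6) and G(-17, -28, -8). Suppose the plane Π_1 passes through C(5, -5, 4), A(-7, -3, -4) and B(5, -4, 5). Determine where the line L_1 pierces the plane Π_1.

(-1, -8, -4)

A direction vector for L_1 is G − D = (-8, -10, -2).
CA = (-12, 2, -8), CB = (0, 1, 1); a normal to Π_1 is CA × CB = (10, 12, -12).
Using C: Π_1 has equation 10x + 12y - 12z = -58.
Substitute r = (-9, -18, -6) + t(-8, -10, -2) into the plane: -234 + (-176)t = -58, so t = -1.
Intersection: (-9, -18, -6) + (-1)·(-8, -10, -2) = (-1, -8, -4).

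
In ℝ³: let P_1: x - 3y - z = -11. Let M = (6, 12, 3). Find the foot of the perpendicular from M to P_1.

Foot = M − λn with λ = (n·M − d)/|n|² = (-33 − (-11))/11 = -2.
Foot = (6, 12, 3) − (-2)·(1, -3, -1) = (8, 6, 1).

(8, 6, 1)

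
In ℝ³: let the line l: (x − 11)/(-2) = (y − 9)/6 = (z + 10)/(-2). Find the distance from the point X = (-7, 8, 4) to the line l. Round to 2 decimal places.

l has direction (-2, 6, -2) through (11, 9, -10).
Taking (11, 9, -10) on l with direction v = (-2, 6, -2): w = X − (11, 9, -10) = (-18, -1, 14), and w × v = (-82, -64, -110).
Distance = |w × v| / |v| = √22920 / √44 ≈ 22.82.

22.82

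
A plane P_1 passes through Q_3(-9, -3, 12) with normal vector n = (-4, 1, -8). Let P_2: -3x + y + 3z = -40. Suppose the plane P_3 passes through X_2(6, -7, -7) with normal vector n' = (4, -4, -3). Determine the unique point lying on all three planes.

(12, -7, 1)

P_1: n·r = n·Q_3 gives -4x + y - 8z = -63.
P_3: n'·r = n'·X_2 gives 4x - 4y - 3z = 73.
Solving the 3×3 linear system -4x + y - 8z = -63, -3x + y + 3z = -40, 4x - 4y - 3z = 73 (e.g. by elimination or Cramer's rule, determinant = -97) gives (12, -7, 1).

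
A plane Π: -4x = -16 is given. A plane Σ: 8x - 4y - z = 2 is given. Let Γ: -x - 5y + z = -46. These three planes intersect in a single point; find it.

Solving the 3×3 linear system -4x = -16, 8x - 4y - z = 2, -x - 5y + z = -46 (e.g. by elimination or Cramer's rule, determinant = 36) gives (4, 8, -2).

(4, 8, -2)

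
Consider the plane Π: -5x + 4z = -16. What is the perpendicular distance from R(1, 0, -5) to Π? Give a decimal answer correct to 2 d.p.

n·R − d = (-5)·(1) + (0)·(0) + (4)·(-5) − (-16) = -9; |n| = √41.
Distance = |-9| / √41 = 9/√41 ≈ 1.41.

1.41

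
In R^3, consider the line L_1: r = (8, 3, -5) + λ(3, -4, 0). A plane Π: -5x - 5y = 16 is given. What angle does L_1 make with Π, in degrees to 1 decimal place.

8.1

sin θ = |n·v| / (|n||v|) = |5| / (√50 · √25) = 0.14142.
θ ≈ 8.1°.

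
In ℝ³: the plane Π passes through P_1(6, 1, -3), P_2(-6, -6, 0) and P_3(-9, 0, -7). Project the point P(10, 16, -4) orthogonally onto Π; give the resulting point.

(12, 10, -10)

P_1P_2 = (-12, -7, 3), P_1P_3 = (-15, -1, -4); a normal to Π is P_1P_2 × P_1P_3 = (31, -93, -93).
Using P_1: Π has equation 31x - 93y - 93z = 372.
Foot = P − λn with λ = (n·P − d)/|n|² = (-806 − 372)/18259 = -2/31.
Foot = (10, 16, -4) − (-2/31)·(31, -93, -93) = (12, 10, -10).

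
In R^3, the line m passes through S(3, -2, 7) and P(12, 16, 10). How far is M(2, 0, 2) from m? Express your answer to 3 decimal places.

5.445

A direction vector for m is P − S = (9, 18, 3).
Taking (3, -2, 7) on m with direction v = (9, 18, 3): w = M − (3, -2, 7) = (-1, 2, -5), and w × v = (96, -42, -36).
Distance = |w × v| / |v| = √12276 / √414 ≈ 5.445.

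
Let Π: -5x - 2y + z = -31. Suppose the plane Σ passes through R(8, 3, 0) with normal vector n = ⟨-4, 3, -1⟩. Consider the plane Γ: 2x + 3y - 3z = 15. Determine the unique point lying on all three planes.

(6, 0, -1)

Σ: n·r = n·R gives -4x + 3y - z = -23.
Solving the 3×3 linear system -5x - 2y + z = -31, -4x + 3y - z = -23, 2x + 3y - 3z = 15 (e.g. by elimination or Cramer's rule, determinant = 40) gives (6, 0, -1).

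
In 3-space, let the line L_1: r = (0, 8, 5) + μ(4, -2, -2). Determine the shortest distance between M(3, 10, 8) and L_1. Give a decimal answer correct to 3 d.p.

Taking (0, 8, 5) on L_1 with direction v = (4, -2, -2): w = M − (0, 8, 5) = (3, 2, 3), and w × v = (2, 18, -14).
Distance = |w × v| / |v| = √524 / √24 ≈ 4.673.

4.673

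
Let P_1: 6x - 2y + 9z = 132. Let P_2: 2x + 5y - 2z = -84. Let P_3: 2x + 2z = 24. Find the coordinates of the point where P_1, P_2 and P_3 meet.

(0, -12, 12)

Solving the 3×3 linear system 6x - 2y + 9z = 132, 2x + 5y - 2z = -84, 2x + 2z = 24 (e.g. by elimination or Cramer's rule, determinant = -14) gives (0, -12, 12).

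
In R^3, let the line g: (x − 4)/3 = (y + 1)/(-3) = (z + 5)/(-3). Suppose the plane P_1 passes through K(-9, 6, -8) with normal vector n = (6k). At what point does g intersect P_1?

(7, -4, -8)

g has direction (3, -3, -3) through (4, -1, -5).
P_1: n·r = n·K gives 6z = -48.
Substitute r = (4, -1, -5) + t(3, -3, -3) into the plane: -30 + (-18)t = -48, so t = 1.
Intersection: (4, -1, -5) + 1·(3, -3, -3) = (7, -4, -8).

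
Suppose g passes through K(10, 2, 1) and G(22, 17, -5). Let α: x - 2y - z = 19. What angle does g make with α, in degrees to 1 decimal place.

A direction vector for g is G − K = (12, 15, -6).
sin θ = |n·v| / (|n||v|) = |-12| / (√6 · √405) = 0.24343.
θ ≈ 14.1°.

14.1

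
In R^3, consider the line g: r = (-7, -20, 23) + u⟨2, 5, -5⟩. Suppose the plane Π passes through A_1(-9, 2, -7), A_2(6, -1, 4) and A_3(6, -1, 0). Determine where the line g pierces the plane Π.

A_1A_2 = (15, -3, 11), A_1A_3 = (15, -3, 7); a normal to Π is A_1A_2 × A_1A_3 = (12, 60, 0).
Using A_1: Π has equation 12x + 60y = 12.
Substitute r = (-7, -20, 23) + t(2, 5, -5) into the plane: -1284 + 324t = 12, so t = 4.
Intersection: (-7, -20, 23) + 4·(2, 5, -5) = (1, 0, 3).

(1, 0, 3)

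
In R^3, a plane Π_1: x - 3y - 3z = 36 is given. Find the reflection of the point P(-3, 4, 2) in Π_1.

λ = (n·P − d)/|n|² = (-21 − 36)/19 = -3.
Reflection = P − 2λn = (-3, 4, 2) − (-6)·(1, -3, -3) = (3, -14, -16).

(3, -14, -16)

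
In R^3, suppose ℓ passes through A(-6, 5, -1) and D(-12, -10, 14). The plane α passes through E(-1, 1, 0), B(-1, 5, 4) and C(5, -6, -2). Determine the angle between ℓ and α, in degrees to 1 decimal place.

75.3

A direction vector for ℓ is D − A = (-6, -15, 15).
EB = (0, 4, 4), EC = (6, -7, -2); a normal to α is EB × EC = (20, 24, -24).
Using E: α has equation 20x + 24y - 24z = 4.
sin θ = |n·v| / (|n||v|) = |-840| / (√1552 · √486) = 0.96720.
θ ≈ 75.3°.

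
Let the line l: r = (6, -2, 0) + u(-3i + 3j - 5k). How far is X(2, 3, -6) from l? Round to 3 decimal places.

1.201

Taking (6, -2, 0) on l with direction v = (-3, 3, -5): w = X − (6, -2, 0) = (-4, 5, -6), and w × v = (-7, -2, 3).
Distance = |w × v| / |v| = √62 / √43 ≈ 1.201.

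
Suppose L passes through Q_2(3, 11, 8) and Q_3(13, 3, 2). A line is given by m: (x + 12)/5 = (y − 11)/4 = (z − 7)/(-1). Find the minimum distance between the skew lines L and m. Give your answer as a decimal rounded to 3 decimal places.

6.331

A direction vector for L is Q_3 − Q_2 = (10, -8, -6).
m has direction (5, 4, -1) through (-12, 11, 7).
Common perpendicular direction n = (10, -8, -6) × (5, 4, -1) = (32, -20, 80).
With w = (-12, 11, 7) − (3, 11, 8) = (-15, 0, -1), w · n = -560.
Distance = |w · n| / |n| = |-560| / √7824 ≈ 6.331.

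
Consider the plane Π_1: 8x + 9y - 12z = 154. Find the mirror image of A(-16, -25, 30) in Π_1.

(32, 29, -42)

λ = (n·A − d)/|n|² = (-713 − 154)/289 = -3.
Reflection = A − 2λn = (-16, -25, 30) − (-6)·(8, 9, -12) = (32, 29, -42).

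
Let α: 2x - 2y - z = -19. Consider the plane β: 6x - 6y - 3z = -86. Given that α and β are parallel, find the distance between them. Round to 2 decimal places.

Rescale β by 1/3: 2x - 2y - z = -86/3. Then distance = |-19 − (-86/3)| / √9 ≈ 3.22.

3.22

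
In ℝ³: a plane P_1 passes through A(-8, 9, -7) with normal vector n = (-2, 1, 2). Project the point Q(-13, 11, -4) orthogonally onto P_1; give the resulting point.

P_1: n·r = n·A gives -2x + y + 2z = 11.
Foot = Q − λn with λ = (n·Q − d)/|n|² = (29 − 11)/9 = 2.
Foot = (-13, 11, -4) − 2·(-2, 1, 2) = (-9, 9, -8).

(-9, 9, -8)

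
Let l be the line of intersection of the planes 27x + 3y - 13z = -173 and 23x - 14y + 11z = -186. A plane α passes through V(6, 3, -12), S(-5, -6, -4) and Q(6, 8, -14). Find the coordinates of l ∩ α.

Direction of l: (27, 3, -13) × (23, -14, 11) = (-149, -596, -447).
A point on l: solving the two plane equations with x = -4 gives (-4, 13, 8).
VS = (-11, -9, 8), VQ = (0, 5, -2); a normal to α is VS × VQ = (-22, -22, -55).
Using V: α has equation -22x - 22y - 55z = 462.
Substitute r = (-4, 13, 8) + t(-149, -596, -447) into the plane: -638 + 40975t = 462, so t = 4/149.
Intersection: (-4, 13, 8) + (4/149)·(-149, -596, -447) = (-8, -3, -4).

(-8, -3, -4)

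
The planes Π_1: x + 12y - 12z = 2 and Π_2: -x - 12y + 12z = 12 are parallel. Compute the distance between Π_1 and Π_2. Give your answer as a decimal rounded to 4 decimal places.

Rescale Π_2 by 1/(-1): x + 12y - 12z = -12. Then distance = |2 − (-12)| / √289 ≈ 0.8235.

0.8235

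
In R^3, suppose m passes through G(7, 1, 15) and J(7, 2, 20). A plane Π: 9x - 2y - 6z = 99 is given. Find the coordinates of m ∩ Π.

(7, -3, -5)

A direction vector for m is J − G = (0, 1, 5).
Substitute r = (7, 1, 15) + t(0, 1, 5) into the plane: -29 + (-32)t = 99, so t = -4.
Intersection: (7, 1, 15) + (-4)·(0, 1, 5) = (7, -3, -5).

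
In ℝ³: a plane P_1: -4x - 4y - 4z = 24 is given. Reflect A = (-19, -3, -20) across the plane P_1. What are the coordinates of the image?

λ = (n·A − d)/|n|² = (168 − 24)/48 = 3.
Reflection = A − 2λn = (-19, -3, -20) − 6·(-4, -4, -4) = (5, 21, 4).

(5, 21, 4)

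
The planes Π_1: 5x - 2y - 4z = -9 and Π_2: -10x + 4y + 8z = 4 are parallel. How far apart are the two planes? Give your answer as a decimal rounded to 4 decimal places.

Rescale Π_2 by 1/(-2): 5x - 2y - 4z = -2. Then distance = |-9 − (-2)| / √45 ≈ 1.0435.

1.0435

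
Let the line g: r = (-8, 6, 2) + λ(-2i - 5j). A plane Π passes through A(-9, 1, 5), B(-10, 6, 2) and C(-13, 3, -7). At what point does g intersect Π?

(-10, 1, 2)

AB = (-1, 5, -3), AC = (-4, 2, -12); a normal to Π is AB × AC = (-54, 0, 18).
Using A: Π has equation -54x + 18z = 576.
Substitute r = (-8, 6, 2) + t(-2, -5, 0) into the plane: 468 + 108t = 576, so t = 1.
Intersection: (-8, 6, 2) + 1·(-2, -5, 0) = (-10, 1, 2).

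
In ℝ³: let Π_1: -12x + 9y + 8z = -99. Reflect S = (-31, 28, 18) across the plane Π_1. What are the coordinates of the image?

λ = (n·S − d)/|n|² = (768 − (-99))/289 = 3.
Reflection = S − 2λn = (-31, 28, 18) − 6·(-12, 9, 8) = (41, -26, -30).

(41, -26, -30)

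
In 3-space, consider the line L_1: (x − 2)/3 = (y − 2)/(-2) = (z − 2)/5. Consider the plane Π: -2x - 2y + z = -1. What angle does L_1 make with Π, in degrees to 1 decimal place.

L_1 has direction (3, -2, 5) through (2, 2, 2).
sin θ = |n·v| / (|n||v|) = |3| / (√9 · √38) = 0.16222.
θ ≈ 9.3°.

9.3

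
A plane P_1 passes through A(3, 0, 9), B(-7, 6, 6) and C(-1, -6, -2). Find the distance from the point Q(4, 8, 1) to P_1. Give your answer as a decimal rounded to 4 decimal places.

10.0000

AB = (-10, 6, -3), AC = (-4, -6, -11); a normal to P_1 is AB × AC = (-84, -98, 84).
Using A: P_1 has equation -84x - 98y + 84z = 504.
n·Q − d = (-84)·(4) + (-98)·(8) + (84)·(1) − 504 = -1540; |n| = √23716.
Distance = |-1540| / √23716 = 1540/√23716 ≈ 10.0000.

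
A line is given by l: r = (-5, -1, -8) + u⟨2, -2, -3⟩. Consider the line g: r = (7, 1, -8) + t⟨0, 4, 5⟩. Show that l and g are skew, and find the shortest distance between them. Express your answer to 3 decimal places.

0.309

Common perpendicular direction n = (2, -2, -3) × (0, 4, 5) = (2, -10, 8).
With w = (7, 1, -8) − (-5, -1, -8) = (12, 2, 0), w · n = 4.
Since n ≠ 0 the lines are not parallel, and w · n = 4 ≠ 0 so they do not intersect; hence they are skew.
Distance = |w · n| / |n| = |4| / √168 ≈ 0.309.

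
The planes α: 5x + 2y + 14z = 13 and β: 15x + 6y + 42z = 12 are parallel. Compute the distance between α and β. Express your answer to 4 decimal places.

0.6000

Rescale β by 1/3: 5x + 2y + 14z = 4. Then distance = |13 − 4| / √225 ≈ 0.6000.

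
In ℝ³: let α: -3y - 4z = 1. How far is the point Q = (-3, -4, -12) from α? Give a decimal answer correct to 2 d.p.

11.80

n·Q − d = (0)·(-3) + (-3)·(-4) + (-4)·(-12) − 1 = 59; |n| = √25.
Distance = |59| / √25 = 59/√25 ≈ 11.80.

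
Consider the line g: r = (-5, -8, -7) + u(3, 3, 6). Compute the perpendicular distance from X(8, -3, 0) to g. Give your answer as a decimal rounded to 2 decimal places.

Taking (-5, -8, -7) on g with direction v = (3, 3, 6): w = X − (-5, -8, -7) = (13, 5, 7), and w × v = (9, -57, 24).
Distance = |w × v| / |v| = √3906 / √54 ≈ 8.50.

8.50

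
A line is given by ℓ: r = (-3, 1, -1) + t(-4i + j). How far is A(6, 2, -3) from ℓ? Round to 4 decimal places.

Taking (-3, 1, -1) on ℓ with direction v = (-4, 1, 0): w = A − (-3, 1, -1) = (9, 1, -2), and w × v = (2, 8, 13).
Distance = |w × v| / |v| = √237 / √17 ≈ 3.7338.

3.7338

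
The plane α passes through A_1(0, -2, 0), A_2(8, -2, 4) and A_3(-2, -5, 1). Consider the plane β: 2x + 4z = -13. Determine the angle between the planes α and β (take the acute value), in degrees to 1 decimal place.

59.0

A_1A_2 = (8, 0, 4), A_1A_3 = (-2, -3, 1); a normal to α is A_1A_2 × A_1A_3 = (12, -16, -24).
Using A_1: α has equation 12x - 16y - 24z = 32.
cos θ = |n₁·n₂| / (|n₁||n₂|) = |-72| / (√976 · √20).
θ = arccos(0.51534) ≈ 59.0°.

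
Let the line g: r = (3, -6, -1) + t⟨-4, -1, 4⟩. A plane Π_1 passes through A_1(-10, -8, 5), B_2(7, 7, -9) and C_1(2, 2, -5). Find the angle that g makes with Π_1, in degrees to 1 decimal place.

1.4

A_1B_2 = (17, 15, -14), A_1C_1 = (12, 10, -10); a normal to Π_1 is A_1B_2 × A_1C_1 = (-10, 2, -10).
Using A_1: Π_1 has equation -10x + 2y - 10z = 34.
sin θ = |n·v| / (|n||v|) = |-2| / (√204 · √33) = 0.02438.
θ ≈ 1.4°.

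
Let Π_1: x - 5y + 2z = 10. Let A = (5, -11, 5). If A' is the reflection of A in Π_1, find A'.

(1, 9, -3)

λ = (n·A − d)/|n|² = (70 − 10)/30 = 2.
Reflection = A − 2λn = (5, -11, 5) − 4·(1, -5, 2) = (1, 9, -3).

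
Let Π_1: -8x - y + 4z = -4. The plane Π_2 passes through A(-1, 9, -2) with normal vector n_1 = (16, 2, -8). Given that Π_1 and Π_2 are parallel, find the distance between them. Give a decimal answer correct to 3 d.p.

0.556

Π_2: n_1·r = n_1·A gives 16x + 2y - 8z = 18.
Rescale Π_2 by 1/(-2): -8x - y + 4z = -9. Then distance = |-4 − (-9)| / √81 ≈ 0.556.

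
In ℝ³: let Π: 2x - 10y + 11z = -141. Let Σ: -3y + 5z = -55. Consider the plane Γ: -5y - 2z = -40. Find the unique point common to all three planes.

(7, 10, -5)

Solving the 3×3 linear system 2x - 10y + 11z = -141, -3y + 5z = -55, -5y - 2z = -40 (e.g. by elimination or Cramer's rule, determinant = 62) gives (7, 10, -5).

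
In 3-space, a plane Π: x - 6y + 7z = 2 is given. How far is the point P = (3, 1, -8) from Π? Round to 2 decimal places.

6.58

n·P − d = (1)·(3) + (-6)·(1) + (7)·(-8) − 2 = -61; |n| = √86.
Distance = |-61| / √86 = 61/√86 ≈ 6.58.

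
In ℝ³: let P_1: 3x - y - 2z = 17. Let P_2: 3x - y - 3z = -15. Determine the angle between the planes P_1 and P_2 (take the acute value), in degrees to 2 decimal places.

11.18

cos θ = |n₁·n₂| / (|n₁||n₂|) = |16| / (√14 · √19).
θ = arccos(0.98102) ≈ 11.18°.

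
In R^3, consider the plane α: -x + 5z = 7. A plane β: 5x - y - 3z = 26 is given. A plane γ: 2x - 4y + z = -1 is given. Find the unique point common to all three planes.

Solving the 3×3 linear system -x + 5z = 7, 5x - y - 3z = 26, 2x - 4y + z = -1 (e.g. by elimination or Cramer's rule, determinant = -77) gives (8, 5, 3).

(8, 5, 3)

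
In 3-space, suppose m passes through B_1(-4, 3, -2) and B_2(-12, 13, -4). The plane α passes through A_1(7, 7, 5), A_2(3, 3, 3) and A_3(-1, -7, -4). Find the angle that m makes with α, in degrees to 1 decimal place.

48.3

A direction vector for m is B_2 − B_1 = (-8, 10, -2).
A_1A_2 = (-4, -4, -2), A_1A_3 = (-8, -14, -9); a normal to α is A_1A_2 × A_1A_3 = (8, -20, 24).
Using A_1: α has equation 8x - 20y + 24z = 36.
sin θ = |n·v| / (|n||v|) = |-312| / (√1040 · √168) = 0.74642.
θ ≈ 48.3°.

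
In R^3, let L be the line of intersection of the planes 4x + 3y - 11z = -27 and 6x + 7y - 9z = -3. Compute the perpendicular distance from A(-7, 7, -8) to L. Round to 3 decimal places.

Direction of L: (4, 3, -11) × (6, 7, -9) = (50, -30, 10).
A point on L: solving the two plane equations with x = 7 gives (7, 0, 5).
Taking (7, 0, 5) on L with direction v = (50, -30, 10): w = A − (7, 0, 5) = (-14, 7, -13), and w × v = (-320, -510, 70).
Distance = |w × v| / |v| = √367400 / √3500 ≈ 10.246.

10.246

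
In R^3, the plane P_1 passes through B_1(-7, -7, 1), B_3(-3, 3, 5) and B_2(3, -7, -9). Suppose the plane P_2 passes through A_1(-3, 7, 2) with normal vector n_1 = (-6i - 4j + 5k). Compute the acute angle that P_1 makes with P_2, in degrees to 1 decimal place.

B_1B_3 = (4, 10, 4), B_1B_2 = (10, 0, -10); a normal to P_1 is B_1B_3 × B_1B_2 = (-100, 80, -100).
Using B_1: P_1 has equation -100x + 80y - 100z = 40.
P_2: n_1·r = n_1·A_1 gives -6x - 4y + 5z = 0.
cos θ = |n₁·n₂| / (|n₁||n₂|) = |-220| / (√26400 · √77).
θ = arccos(0.15430) ≈ 81.1°.

81.1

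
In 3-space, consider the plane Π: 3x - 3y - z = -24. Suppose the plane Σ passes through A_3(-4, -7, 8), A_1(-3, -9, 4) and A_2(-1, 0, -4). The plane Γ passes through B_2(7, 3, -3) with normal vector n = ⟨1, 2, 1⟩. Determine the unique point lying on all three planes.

A_3A_1 = (1, -2, -4), A_3A_2 = (3, 7, -12); a normal to Σ is A_3A_1 × A_3A_2 = (52, 0, 13).
Using A_3: Σ has equation 52x + 13z = -104.
Γ: n·r = n·B_2 gives x + 2y + z = 10.
Solving the 3×3 linear system 3x - 3y - z = -24, 52x + 13z = -104, x + 2y + z = 10 (e.g. by elimination or Cramer's rule, determinant = -65) gives (-2, 6, 0).

(-2, 6, 0)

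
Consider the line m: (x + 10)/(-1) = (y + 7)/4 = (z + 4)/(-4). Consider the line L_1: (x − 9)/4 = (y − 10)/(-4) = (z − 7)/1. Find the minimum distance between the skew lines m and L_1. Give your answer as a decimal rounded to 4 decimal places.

27.1529

m has direction (-1, 4, -4) through (-10, -7, -4).
L_1 has direction (4, -4, 1) through (9, 10, 7).
Common perpendicular direction n = (-1, 4, -4) × (4, -4, 1) = (-12, -15, -12).
With w = (9, 10, 7) − (-10, -7, -4) = (19, 17, 11), w · n = -615.
Distance = |w · n| / |n| = |-615| / √513 ≈ 27.1529.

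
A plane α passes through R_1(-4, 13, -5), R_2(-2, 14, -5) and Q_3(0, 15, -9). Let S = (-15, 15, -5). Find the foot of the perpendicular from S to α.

(-12, 9, -5)

R_1R_2 = (2, 1, 0), R_1Q_3 = (4, 2, -4); a normal to α is R_1R_2 × R_1Q_3 = (-4, 8, 0).
Using R_1: α has equation -4x + 8y = 120.
Foot = S − λn with λ = (n·S − d)/|n|² = (180 − 120)/80 = 3/4.
Foot = (-15, 15, -5) − (3/4)·(-4, 8, 0) = (-12, 9, -5).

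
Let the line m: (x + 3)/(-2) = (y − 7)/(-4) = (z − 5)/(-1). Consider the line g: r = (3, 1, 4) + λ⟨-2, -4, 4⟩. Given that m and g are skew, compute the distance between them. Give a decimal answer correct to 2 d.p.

8.05

m has direction (-2, -4, -1) through (-3, 7, 5).
Common perpendicular direction n = (-2, -4, -1) × (-2, -4, 4) = (-20, 10, 0).
With w = (3, 1, 4) − (-3, 7, 5) = (6, -6, -1), w · n = -180.
Distance = |w · n| / |n| = |-180| / √500 ≈ 8.05.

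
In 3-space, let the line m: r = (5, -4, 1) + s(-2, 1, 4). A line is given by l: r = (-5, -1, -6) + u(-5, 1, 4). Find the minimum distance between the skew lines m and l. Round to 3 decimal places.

4.608

Common perpendicular direction n = (-2, 1, 4) × (-5, 1, 4) = (0, -12, 3).
With w = (-5, -1, -6) − (5, -4, 1) = (-10, 3, -7), w · n = -57.
Distance = |w · n| / |n| = |-57| / √153 ≈ 4.608.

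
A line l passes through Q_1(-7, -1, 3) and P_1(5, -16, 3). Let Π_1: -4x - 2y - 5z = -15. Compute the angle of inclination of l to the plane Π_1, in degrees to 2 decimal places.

A direction vector for l is P_1 − Q_1 = (12, -15, 0).
sin θ = |n·v| / (|n||v|) = |-18| / (√45 · √369) = 0.13969.
θ ≈ 8.03°.

8.03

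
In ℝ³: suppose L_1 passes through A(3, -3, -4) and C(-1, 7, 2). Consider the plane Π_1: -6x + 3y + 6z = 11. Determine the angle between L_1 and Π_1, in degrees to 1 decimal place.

54.2

A direction vector for L_1 is C − A = (-4, 10, 6).
sin θ = |n·v| / (|n||v|) = |90| / (√81 · √152) = 0.81111.
θ ≈ 54.2°.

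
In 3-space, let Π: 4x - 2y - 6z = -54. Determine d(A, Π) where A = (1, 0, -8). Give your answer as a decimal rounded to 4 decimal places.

n·A − d = (4)·(1) + (-2)·(0) + (-6)·(-8) − (-54) = 106; |n| = √56.
Distance = |106| / √56 = 106/√56 ≈ 14.1648.

14.1648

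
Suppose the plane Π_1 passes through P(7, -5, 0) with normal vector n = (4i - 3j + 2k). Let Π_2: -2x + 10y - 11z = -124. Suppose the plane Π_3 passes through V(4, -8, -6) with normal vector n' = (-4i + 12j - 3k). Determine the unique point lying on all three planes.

(4, -5, 6)

Π_1: n·r = n·P gives 4x - 3y + 2z = 43.
Π_3: n'·r = n'·V gives -4x + 12y - 3z = -94.
Solving the 3×3 linear system 4x - 3y + 2z = 43, -2x + 10y - 11z = -124, -4x + 12y - 3z = -94 (e.g. by elimination or Cramer's rule, determinant = 326) gives (4, -5, 6).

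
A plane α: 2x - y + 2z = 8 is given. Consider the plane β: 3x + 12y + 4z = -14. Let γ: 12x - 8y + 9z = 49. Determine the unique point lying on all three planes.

(2, -2, 1)

Solving the 3×3 linear system 2x - y + 2z = 8, 3x + 12y + 4z = -14, 12x - 8y + 9z = 49 (e.g. by elimination or Cramer's rule, determinant = -77) gives (2, -2, 1).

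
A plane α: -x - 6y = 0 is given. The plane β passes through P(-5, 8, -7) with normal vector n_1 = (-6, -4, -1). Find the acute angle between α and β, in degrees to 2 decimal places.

β: n_1·r = n_1·P gives -6x - 4y - z = 5.
cos θ = |n₁·n₂| / (|n₁||n₂|) = |30| / (√37 · √53).
θ = arccos(0.67746) ≈ 47.35°.

47.35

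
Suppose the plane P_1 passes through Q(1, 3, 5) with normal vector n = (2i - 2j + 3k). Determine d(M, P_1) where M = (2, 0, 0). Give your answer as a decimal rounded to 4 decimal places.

1.6977

P_1: n·r = n·Q gives 2x - 2y + 3z = 11.
n·M − d = (2)·(2) + (-2)·(0) + (3)·(0) − 11 = -7; |n| = √17.
Distance = |-7| / √17 = 7/√17 ≈ 1.6977.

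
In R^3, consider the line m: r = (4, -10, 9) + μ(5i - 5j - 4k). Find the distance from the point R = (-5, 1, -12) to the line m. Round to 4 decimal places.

25.2808

Taking (4, -10, 9) on m with direction v = (5, -5, -4): w = R − (4, -10, 9) = (-9, 11, -21), and w × v = (-149, -141, -10).
Distance = |w × v| / |v| = √42182 / √66 ≈ 25.2808.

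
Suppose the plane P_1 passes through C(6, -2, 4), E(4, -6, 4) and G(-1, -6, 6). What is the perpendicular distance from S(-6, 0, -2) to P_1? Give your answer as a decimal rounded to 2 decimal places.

10.22

CE = (-2, -4, 0), CG = (-7, -4, 2); a normal to P_1 is CE × CG = (-8, 4, -20).
Using C: P_1 has equation -8x + 4y - 20z = -136.
n·S − d = (-8)·(-6) + (4)·(0) + (-20)·(-2) − (-136) = 224; |n| = √480.
Distance = |224| / √480 = 224/√480 ≈ 10.22.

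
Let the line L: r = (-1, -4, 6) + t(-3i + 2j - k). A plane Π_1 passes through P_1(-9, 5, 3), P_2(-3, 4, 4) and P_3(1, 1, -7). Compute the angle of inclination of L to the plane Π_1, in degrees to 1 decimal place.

24.3

P_1P_2 = (6, -1, 1), P_1P_3 = (10, -4, -10); a normal to Π_1 is P_1P_2 × P_1P_3 = (14, 70, -14).
Using P_1: Π_1 has equation 14x + 70y - 14z = 182.
sin θ = |n·v| / (|n||v|) = |112| / (√5292 · √14) = 0.41148.
θ ≈ 24.3°.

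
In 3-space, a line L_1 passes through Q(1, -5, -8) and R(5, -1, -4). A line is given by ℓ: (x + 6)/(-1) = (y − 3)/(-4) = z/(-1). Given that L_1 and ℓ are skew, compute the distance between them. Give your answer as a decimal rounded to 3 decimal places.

10.607

A direction vector for L_1 is R − Q = (4, 4, 4).
ℓ has direction (-1, -4, -1) through (-6, 3, 0).
Common perpendicular direction n = (4, 4, 4) × (-1, -4, -1) = (12, 0, -12).
With w = (-6, 3, 0) − (1, -5, -8) = (-7, 8, 8), w · n = -180.
Distance = |w · n| / |n| = |-180| / √288 ≈ 10.607.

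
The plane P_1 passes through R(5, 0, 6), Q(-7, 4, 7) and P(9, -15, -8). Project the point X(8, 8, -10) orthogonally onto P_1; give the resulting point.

(5, -4, 2)

RQ = (-12, 4, 1), RP = (4, -15, -14); a normal to P_1 is RQ × RP = (-41, -164, 164).
Using R: P_1 has equation -41x - 164y + 164z = 779.
Foot = X − λn with λ = (n·X − d)/|n|² = (-3280 − 779)/55473 = -3/41.
Foot = (8, 8, -10) − (-3/41)·(-41, -164, 164) = (5, -4, 2).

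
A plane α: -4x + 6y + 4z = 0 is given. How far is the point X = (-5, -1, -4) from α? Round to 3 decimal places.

n·X − d = (-4)·(-5) + (6)·(-1) + (4)·(-4) − 0 = -2; |n| = √68.
Distance = |-2| / √68 = 2/√68 ≈ 0.243.

0.243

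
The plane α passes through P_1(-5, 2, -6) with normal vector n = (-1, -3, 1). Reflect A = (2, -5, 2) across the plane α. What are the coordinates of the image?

α: n·r = n·P_1 gives -x - 3y + z = -7.
λ = (n·A − d)/|n|² = (15 − (-7))/11 = 2.
Reflection = A − 2λn = (2, -5, 2) − 4·(-1, -3, 1) = (6, 7, -2).

(6, 7, -2)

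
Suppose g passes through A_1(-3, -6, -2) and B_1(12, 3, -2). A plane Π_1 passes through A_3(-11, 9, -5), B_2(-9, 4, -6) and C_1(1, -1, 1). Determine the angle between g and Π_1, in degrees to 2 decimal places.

A direction vector for g is B_1 − A_1 = (15, 9, 0).
A_3B_2 = (2, -5, -1), A_3C_1 = (12, -10, 6); a normal to Π_1 is A_3B_2 × A_3C_1 = (-40, -24, 40).
Using A_3: Π_1 has equation -40x - 24y + 40z = 24.
sin θ = |n·v| / (|n||v|) = |-816| / (√3776 · √306) = 0.75913.
θ ≈ 49.39°.

49.39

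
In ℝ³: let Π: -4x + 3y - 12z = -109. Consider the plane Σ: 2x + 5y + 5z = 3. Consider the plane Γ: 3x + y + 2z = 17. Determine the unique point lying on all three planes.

(4, -7, 6)

Solving the 3×3 linear system -4x + 3y - 12z = -109, 2x + 5y + 5z = 3, 3x + y + 2z = 17 (e.g. by elimination or Cramer's rule, determinant = 169) gives (4, -7, 6).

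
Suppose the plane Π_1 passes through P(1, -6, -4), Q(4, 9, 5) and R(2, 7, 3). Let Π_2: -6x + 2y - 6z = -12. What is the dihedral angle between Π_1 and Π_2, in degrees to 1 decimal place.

68.0

PQ = (3, 15, 9), PR = (1, 13, 7); a normal to Π_1 is PQ × PR = (-12, -12, 24).
Using P: Π_1 has equation -12x - 12y + 24z = -36.
cos θ = |n₁·n₂| / (|n₁||n₂|) = |-96| / (√864 · √76).
θ = arccos(0.37463) ≈ 68.0°.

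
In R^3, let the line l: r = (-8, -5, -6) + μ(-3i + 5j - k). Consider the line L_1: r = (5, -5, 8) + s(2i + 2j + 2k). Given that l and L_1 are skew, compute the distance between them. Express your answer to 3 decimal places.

Common perpendicular direction n = (-3, 5, -1) × (2, 2, 2) = (12, 4, -16).
With w = (5, -5, 8) − (-8, -5, -6) = (13, 0, 14), w · n = -68.
Distance = |w · n| / |n| = |-68| / √416 ≈ 3.334.

3.334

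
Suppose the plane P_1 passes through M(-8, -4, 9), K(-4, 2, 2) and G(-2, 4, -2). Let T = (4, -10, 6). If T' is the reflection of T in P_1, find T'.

(-16, -6, -2)

MK = (4, 6, -7), MG = (6, 8, -11); a normal to P_1 is MK × MG = (-10, 2, -4).
Using M: P_1 has equation -10x + 2y - 4z = 36.
λ = (n·T − d)/|n|² = (-84 − 36)/120 = -1.
Reflection = T − 2λn = (4, -10, 6) − (-2)·(-10, 2, -4) = (-16, -6, -2).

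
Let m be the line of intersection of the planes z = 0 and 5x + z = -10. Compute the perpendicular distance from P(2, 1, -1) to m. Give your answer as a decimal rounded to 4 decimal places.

Direction of m: (0, 0, 1) × (5, 0, 1) = (0, 5, 0).
A point on m: solving the two plane equations with y = -5 gives (-2, -5, 0).
Taking (-2, -5, 0) on m with direction v = (0, 5, 0): w = P − (-2, -5, 0) = (4, 6, -1), and w × v = (5, 0, 20).
Distance = |w × v| / |v| = √425 / √25 ≈ 4.1231.

4.1231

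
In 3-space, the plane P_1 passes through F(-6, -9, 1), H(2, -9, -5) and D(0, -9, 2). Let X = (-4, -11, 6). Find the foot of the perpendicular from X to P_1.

(-4, -9, 6)

FH = (8, 0, -6), FD = (6, 0, 1); a normal to P_1 is FH × FD = (0, -44, 0).
Using F: P_1 has equation -44y = 396.
Foot = X − λn with λ = (n·X − d)/|n|² = (484 − 396)/1936 = 1/22.
Foot = (-4, -11, 6) − (1/22)·(0, -44, 0) = (-4, -9, 6).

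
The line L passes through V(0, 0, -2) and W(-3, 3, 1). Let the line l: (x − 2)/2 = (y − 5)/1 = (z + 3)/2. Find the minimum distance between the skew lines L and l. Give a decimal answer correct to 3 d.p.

4.903

A direction vector for L is W − V = (-3, 3, 3).
l has direction (2, 1, 2) through (2, 5, -3).
Common perpendicular direction n = (-3, 3, 3) × (2, 1, 2) = (3, 12, -9).
With w = (2, 5, -3) − (0, 0, -2) = (2, 5, -1), w · n = 75.
Distance = |w · n| / |n| = |75| / √234 ≈ 4.903.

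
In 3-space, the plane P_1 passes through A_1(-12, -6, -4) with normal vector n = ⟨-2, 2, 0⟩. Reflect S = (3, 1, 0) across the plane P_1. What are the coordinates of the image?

P_1: n·r = n·A_1 gives -2x + 2y = 12.
λ = (n·S − d)/|n|² = (-4 − 12)/8 = -2.
Reflection = S − 2λn = (3, 1, 0) − (-4)·(-2, 2, 0) = (-5, 9, 0).

(-5, 9, 0)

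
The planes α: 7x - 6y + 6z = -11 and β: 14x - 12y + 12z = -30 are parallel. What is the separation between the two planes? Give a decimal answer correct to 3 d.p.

Rescale β by 1/2: 7x - 6y + 6z = -15. Then distance = |-11 − (-15)| / √121 ≈ 0.364.

0.364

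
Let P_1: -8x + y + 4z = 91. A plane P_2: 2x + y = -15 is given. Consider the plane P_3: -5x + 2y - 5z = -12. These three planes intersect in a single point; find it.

(-7, -1, 9)

Solving the 3×3 linear system -8x + y + 4z = 91, 2x + y = -15, -5x + 2y - 5z = -12 (e.g. by elimination or Cramer's rule, determinant = 86) gives (-7, -1, 9).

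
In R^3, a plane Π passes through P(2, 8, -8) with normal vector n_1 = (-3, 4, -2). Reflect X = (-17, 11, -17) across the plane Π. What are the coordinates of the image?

(1, -13, -5)

Π: n_1·r = n_1·P gives -3x + 4y - 2z = 42.
λ = (n·X − d)/|n|² = (129 − 42)/29 = 3.
Reflection = X − 2λn = (-17, 11, -17) − 6·(-3, 4, -2) = (1, -13, -5).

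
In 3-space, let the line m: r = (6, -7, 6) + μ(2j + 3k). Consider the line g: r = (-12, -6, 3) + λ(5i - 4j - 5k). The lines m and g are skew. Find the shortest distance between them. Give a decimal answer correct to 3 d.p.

0.496

Common perpendicular direction n = (0, 2, 3) × (5, -4, -5) = (2, 15, -10).
With w = (-12, -6, 3) − (6, -7, 6) = (-18, 1, -3), w · n = 9.
Distance = |w · n| / |n| = |9| / √329 ≈ 0.496.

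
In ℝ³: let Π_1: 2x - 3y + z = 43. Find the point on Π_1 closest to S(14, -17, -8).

(10, -11, -10)

Foot = S − λn with λ = (n·S − d)/|n|² = (71 − 43)/14 = 2.
Foot = (14, -17, -8) − 2·(2, -3, 1) = (10, -11, -10).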